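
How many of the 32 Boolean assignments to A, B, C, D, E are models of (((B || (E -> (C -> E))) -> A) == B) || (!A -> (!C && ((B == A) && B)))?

Initial set: {T ((((B || (E -> (C -> E))) -> A) == B) || (!A -> (!C && ((B == A) && B))))}.
T ((((B || (E -> (C -> E))) -> A) == B) || (!A -> (!C && ((B == A) && B)))): β-rule — branch into T (((B || (E -> (C -> E))) -> A) == B)  //  T (!A -> (!C && ((B == A) && B))).
  branch 1 (add T (((B || (E -> (C -> E))) -> A) == B)):
    T (((B || (E -> (C -> E))) -> A) == B): β-rule — branch into T ((B || (E -> (C -> E))) -> A), T B  //  F ((B || (E -> (C -> E))) -> A), F B.
      branch 1.1 (add T ((B || (E -> (C -> E))) -> A), T B):
        T ((B || (E -> (C -> E))) -> A): β-rule — branch into F (B || (E -> (C -> E)))  //  T A.
          branch 1.1.1 (add F (B || (E -> (C -> E)))):
            F (B || (E -> (C -> E))): α-rule — add F B, F (E -> (C -> E)).
            × closes — contains both B and !B.
          branch 1.1.2 (add T A):
            ○ open, literals {A=true, B=true}.
      branch 1.2 (add F ((B || (E -> (C -> E))) -> A), F B):
        F ((B || (E -> (C -> E))) -> A): α-rule — add T (B || (E -> (C -> E))), F A.
        T (B || (E -> (C -> E))): β-rule — branch into T B  //  T (E -> (C -> E)).
          branch 1.2.1 (add T B):
            × closes — contains both B and !B.
          branch 1.2.2 (add T (E -> (C -> E))):
            T (E -> (C -> E)): β-rule — branch into F E  //  T (C -> E).
              branch 1.2.2.1 (add F E):
                ○ open, literals {A=false, B=false, E=false}.
              branch 1.2.2.2 (add T (C -> E)):
                T (C -> E): β-rule — branch into F C  //  T E.
                  branch 1.2.2.2.1 (add F C):
                    ○ open, literals {A=false, B=false, C=false}.
                  branch 1.2.2.2.2 (add T E):
                    ○ open, literals {A=false, B=false, E=true}.
  branch 2 (add T (!A -> (!C && ((B == A) && B)))):
    T (!A -> (!C && ((B == A) && B))): β-rule — branch into F !A  //  T (!C && ((B == A) && B)).
      branch 2.1 (add F !A):
        ○ open, literals {A=true}.
      branch 2.2 (add T (!C && ((B == A) && B))):
        T (!C && ((B == A) && B)): α-rule — add T !C, T ((B == A) && B).
        T ((B == A) && B): α-rule — add T (B == A), T B.
        T (B == A): β-rule — branch into T B, T A  //  F B, F A.
          branch 2.2.1 (add T B, T A):
            ○ open, literals {A=true, B=true, C=false}.
          branch 2.2.2 (add F B, F A):
            × closes — contains both B and !B.
3 branches closed, 6 open.
Each open branch fixes some atoms; the unmentioned ones are free. Counting distinct full assignments: branch {A=true, B=true} (C, D, E) contributes 8 new; branch {A=false, B=false, E=false} (C, D) contributes 4 new; branch {A=false, B=false, C=false} (D, E) contributes 2 new; branch {A=false, B=false, E=true} (C, D) contributes 2 new; branch {A=true} (B, C, D, E) contributes 8 new; branch {A=true, B=true, C=false} (D, E) contributes 0 new. Total: 24.

24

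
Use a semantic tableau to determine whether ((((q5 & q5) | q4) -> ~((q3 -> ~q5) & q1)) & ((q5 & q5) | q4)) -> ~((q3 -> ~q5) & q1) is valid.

Assume the negation and expand:
Initial set: {F (((((q5 & q5) | q4) -> ~((q3 -> ~q5) & q1)) & ((q5 & q5) | q4)) -> ~((q3 -> ~q5) & q1))}.
F (((((q5 & q5) | q4) -> ~((q3 -> ~q5) & q1)) & ((q5 & q5) | q4)) -> ~((q3 -> ~q5) & q1)): α-rule — add T ((((q5 & q5) | q4) -> ~((q3 -> ~q5) & q1)) & ((q5 & q5) | q4)), F ~((q3 -> ~q5) & q1).
T ((((q5 & q5) | q4) -> ~((q3 -> ~q5) & q1)) & ((q5 & q5) | q4)): α-rule — add T (((q5 & q5) | q4) -> ~((q3 -> ~q5) & q1)), T ((q5 & q5) | q4).
F ~((q3 -> ~q5) & q1): α-rule — add T (q3 -> ~q5), T q1.
T (((q5 & q5) | q4) -> ~((q3 -> ~q5) & q1)): β-rule — branch into F ((q5 & q5) | q4)  //  T ~((q3 -> ~q5) & q1).
  branch 1 (add F ((q5 & q5) | q4)):
    F ((q5 & q5) | q4): α-rule — add F (q5 & q5), F q4.
    T ((q5 & q5) | q4): β-rule — branch into T (q5 & q5)  //  T q4.
      branch 1.1 (add T (q5 & q5)):
        T (q5 & q5): α-rule — add T q5, T q5.
        T (q3 -> ~q5): β-rule — branch into F q3  //  T ~q5.
          branch 1.1.1 (add F q3):
            F (q5 & q5): β-rule — branch into F q5  //  F q5.
              branch 1.1.1.1 (add F q5):
                × closes — contains both q5 and ~q5.
              branch 1.1.1.2 (add F q5):
                × closes — contains both q5 and ~q5.
          branch 1.1.2 (add T ~q5):
            × closes — contains both q5 and ~q5.
      branch 1.2 (add T q4):
        × closes — contains both q4 and ~q4.
  branch 2 (add T ~((q3 -> ~q5) & q1)):
    T ((q5 & q5) | q4): β-rule — branch into T (q5 & q5)  //  T q4.
      branch 2.1 (add T (q5 & q5)):
        T (q5 & q5): α-rule — add T q5, T q5.
        T (q3 -> ~q5): β-rule — branch into F q3  //  T ~q5.
          branch 2.1.1 (add F q3):
            T ~((q3 -> ~q5) & q1): β-rule — branch into F (q3 -> ~q5)  //  F q1.
              branch 2.1.1.1 (add F (q3 -> ~q5)):
                F (q3 -> ~q5): α-rule — add T q3, F ~q5.
                × closes — contains both q3 and ~q3.
              branch 2.1.1.2 (add F q1):
                × closes — contains both q1 and ~q1.
          branch 2.1.2 (add T ~q5):
            × closes — contains both q5 and ~q5.
      branch 2.2 (add T q4):
        T (q3 -> ~q5): β-rule — branch into F q3  //  T ~q5.
          branch 2.2.1 (add F q3):
            T ~((q3 -> ~q5) & q1): β-rule — branch into F (q3 -> ~q5)  //  F q1.
              branch 2.2.1.1 (add F (q3 -> ~q5)):
                F (q3 -> ~q5): α-rule — add T q3, F ~q5.
                × closes — contains both q3 and ~q3.
              branch 2.2.1.2 (add F q1):
                × closes — contains both q1 and ~q1.
          branch 2.2.2 (add T ~q5):
            T ~((q3 -> ~q5) & q1): β-rule — branch into F (q3 -> ~q5)  //  F q1.
              branch 2.2.2.1 (add F (q3 -> ~q5)):
                F (q3 -> ~q5): α-rule — add T q3, F ~q5.
                × closes — contains both q5 and ~q5.
              branch 2.2.2.2 (add F q1):
                × closes — contains both q1 and ~q1.
All 11 branches close.
Every branch closed, so the negation is unsatisfiable and the formula is valid.

Valid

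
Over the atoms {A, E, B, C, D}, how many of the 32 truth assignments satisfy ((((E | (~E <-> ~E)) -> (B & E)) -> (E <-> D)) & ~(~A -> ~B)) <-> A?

10

Initial set: {(((((E | (~E <-> ~E)) -> (B & E)) -> (E <-> D)) & ~(~A -> ~B)) <-> A)}.
(((((E | (~E <-> ~E)) -> (B & E)) -> (E <-> D)) & ~(~A -> ~B)) <-> A): β-rule — branch into ((((E | (~E <-> ~E)) -> (B & E)) -> (E <-> D)) & ~(~A -> ~B)), A  //  ~((((E | (~E <-> ~E)) -> (B & E)) -> (E <-> D)) & ~(~A -> ~B)), ~A.
  branch 1 (add ((((E | (~E <-> ~E)) -> (B & E)) -> (E <-> D)) & ~(~A -> ~B)), A):
    ((((E | (~E <-> ~E)) -> (B & E)) -> (E <-> D)) & ~(~A -> ~B)): α-rule — add (((E | (~E <-> ~E)) -> (B & E)) -> (E <-> D)), ~(~A -> ~B).
    ~(~A -> ~B): α-rule — add ~A, ~~B.
    × closes — contains both A and ~A.
  branch 2 (add ~((((E | (~E <-> ~E)) -> (B & E)) -> (E <-> D)) & ~(~A -> ~B)), ~A):
    ~((((E | (~E <-> ~E)) -> (B & E)) -> (E <-> D)) & ~(~A -> ~B)): β-rule — branch into ~(((E | (~E <-> ~E)) -> (B & E)) -> (E <-> D))  //  ~~(~A -> ~B).
      branch 2.1 (add ~(((E | (~E <-> ~E)) -> (B & E)) -> (E <-> D))):
        ~(((E | (~E <-> ~E)) -> (B & E)) -> (E <-> D)): α-rule — add ((E | (~E <-> ~E)) -> (B & E)), ~(E <-> D).
        ((E | (~E <-> ~E)) -> (B & E)): β-rule — branch into ~(E | (~E <-> ~E))  //  (B & E).
          branch 2.1.1 (add ~(E | (~E <-> ~E))):
            ~(E | (~E <-> ~E)): α-rule — add ~E, ~(~E <-> ~E).
            ~(E <-> D): β-rule — branch into E, ~D  //  ~E, D.
              branch 2.1.1.1 (add E, ~D):
                × closes — contains both E and ~E.
              branch 2.1.1.2 (add ~E, D):
                ~(~E <-> ~E): β-rule — branch into ~E, ~~E  //  ~~E, ~E.
                  branch 2.1.1.2.1 (add ~E, ~~E):
                    × closes — contains both E and ~E.
                  branch 2.1.1.2.2 (add ~~E, ~E):
                    × closes — contains both E and ~E.
          branch 2.1.2 (add (B & E)):
            (B & E): α-rule — add B, E.
            ~(E <-> D): β-rule — branch into E, ~D  //  ~E, D.
              branch 2.1.2.1 (add E, ~D):
                ○ open, literals {A=F, B=T, D=F, E=T}.
              branch 2.1.2.2 (add ~E, D):
                × closes — contains both E and ~E.
      branch 2.2 (add ~~(~A -> ~B)):
        ~~(~A -> ~B): β-rule — branch into ~~A  //  ~B.
          branch 2.2.1 (add ~~A):
            × closes — contains both A and ~A.
          branch 2.2.2 (add ~B):
            ○ open, literals {A=F, B=F}.
6 branches closed, 2 open.
Each open branch fixes some atoms; the unmentioned ones are free. Counting distinct full assignments: branch {A=F, B=T, D=F, E=T} (C) contributes 2 new; branch {A=F, B=F} (E, C, D) contributes 8 new. Total: 10.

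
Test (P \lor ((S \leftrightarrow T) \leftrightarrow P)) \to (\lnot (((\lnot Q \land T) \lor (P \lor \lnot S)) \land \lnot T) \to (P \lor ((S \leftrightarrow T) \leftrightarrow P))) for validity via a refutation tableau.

Valid

Assume the negation and expand:
Initial set: {\lnot ((P \lor ((S \leftrightarrow T) \leftrightarrow P)) \to (\lnot (((\lnot Q \land T) \lor (P \lor \lnot S)) \land \lnot T) \to (P \lor ((S \leftrightarrow T) \leftrightarrow P))))}.
\lnot ((P \lor ((S \leftrightarrow T) \leftrightarrow P)) \to (\lnot (((\lnot Q \land T) \lor (P \lor \lnot S)) \land \lnot T) \to (P \lor ((S \leftrightarrow T) \leftrightarrow P)))): α-rule — add (P \lor ((S \leftrightarrow T) \leftrightarrow P)), \lnot (\lnot (((\lnot Q \land T) \lor (P \lor \lnot S)) \land \lnot T) \to (P \lor ((S \leftrightarrow T) \leftrightarrow P))).
\lnot (\lnot (((\lnot Q \land T) \lor (P \lor \lnot S)) \land \lnot T) \to (P \lor ((S \leftrightarrow T) \leftrightarrow P))): α-rule — add \lnot (((\lnot Q \land T) \lor (P \lor \lnot S)) \land \lnot T), \lnot (P \lor ((S \leftrightarrow T) \leftrightarrow P)).
\lnot (P \lor ((S \leftrightarrow T) \leftrightarrow P)): α-rule — add \lnot P, \lnot ((S \leftrightarrow T) \leftrightarrow P).
(P \lor ((S \leftrightarrow T) \leftrightarrow P)): β-rule — branch into P  //  ((S \leftrightarrow T) \leftrightarrow P).
  branch 1 (add P):
    × closes — contains both P and \lnot P.
  branch 2 (add ((S \leftrightarrow T) \leftrightarrow P)):
    \lnot (((\lnot Q \land T) \lor (P \lor \lnot S)) \land \lnot T): β-rule — branch into \lnot ((\lnot Q \land T) \lor (P \lor \lnot S))  //  \lnot \lnot T.
      branch 2.1 (add \lnot ((\lnot Q \land T) \lor (P \lor \lnot S))):
        \lnot ((\lnot Q \land T) \lor (P \lor \lnot S)): α-rule — add \lnot (\lnot Q \land T), \lnot (P \lor \lnot S).
        \lnot (P \lor \lnot S): α-rule — add \lnot P, \lnot \lnot S.
        \lnot ((S \leftrightarrow T) \leftrightarrow P): β-rule — branch into (S \leftrightarrow T), \lnot P  //  \lnot (S \leftrightarrow T), P.
          branch 2.1.1 (add (S \leftrightarrow T), \lnot P):
            ((S \leftrightarrow T) \leftrightarrow P): β-rule — branch into (S \leftrightarrow T), P  //  \lnot (S \leftrightarrow T), \lnot P.
              branch 2.1.1.1 (add (S \leftrightarrow T), P):
                × closes — contains both P and \lnot P.
              branch 2.1.1.2 (add \lnot (S \leftrightarrow T), \lnot P):
                \lnot (\lnot Q \land T): β-rule — branch into \lnot \lnot Q  //  \lnot T.
                  branch 2.1.1.2.1 (add \lnot \lnot Q):
                    (S \leftrightarrow T): β-rule — branch into S, T  //  \lnot S, \lnot T.
                      branch 2.1.1.2.1.1 (add S, T):
                        \lnot (S \leftrightarrow T): β-rule — branch into S, \lnot T  //  \lnot S, T.
                          branch 2.1.1.2.1.1.1 (add S, \lnot T):
                            × closes — contains both T and \lnot T.
                          branch 2.1.1.2.1.1.2 (add \lnot S, T):
                            × closes — contains both S and \lnot S.
                      branch 2.1.1.2.1.2 (add \lnot S, \lnot T):
                        × closes — contains both S and \lnot S.
                  branch 2.1.1.2.2 (add \lnot T):
                    (S \leftrightarrow T): β-rule — branch into S, T  //  \lnot S, \lnot T.
                      branch 2.1.1.2.2.1 (add S, T):
                        × closes — contains both T and \lnot T.
                      branch 2.1.1.2.2.2 (add \lnot S, \lnot T):
                        × closes — contains both S and \lnot S.
          branch 2.1.2 (add \lnot (S \leftrightarrow T), P):
            × closes — contains both P and \lnot P.
      branch 2.2 (add \lnot \lnot T):
        \lnot ((S \leftrightarrow T) \leftrightarrow P): β-rule — branch into (S \leftrightarrow T), \lnot P  //  \lnot (S \leftrightarrow T), P.
          branch 2.2.1 (add (S \leftrightarrow T), \lnot P):
            ((S \leftrightarrow T) \leftrightarrow P): β-rule — branch into (S \leftrightarrow T), P  //  \lnot (S \leftrightarrow T), \lnot P.
              branch 2.2.1.1 (add (S \leftrightarrow T), P):
                × closes — contains both P and \lnot P.
              branch 2.2.1.2 (add \lnot (S \leftrightarrow T), \lnot P):
                (S \leftrightarrow T): β-rule — branch into S, T  //  \lnot S, \lnot T.
                  branch 2.2.1.2.1 (add S, T):
                    \lnot (S \leftrightarrow T): β-rule — branch into S, \lnot T  //  \lnot S, T.
                      branch 2.2.1.2.1.1 (add S, \lnot T):
                        × closes — contains both T and \lnot T.
                      branch 2.2.1.2.1.2 (add \lnot S, T):
                        × closes — contains both S and \lnot S.
                  branch 2.2.1.2.2 (add \lnot S, \lnot T):
                    × closes — contains both T and \lnot T.
          branch 2.2.2 (add \lnot (S \leftrightarrow T), P):
            × closes — contains both P and \lnot P.
All 13 branches close.
Every branch closed, so the negation is unsatisfiable and the formula is valid.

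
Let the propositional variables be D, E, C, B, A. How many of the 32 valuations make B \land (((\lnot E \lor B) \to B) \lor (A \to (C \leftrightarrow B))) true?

Initial set: {(B \land (((\lnot E \lor B) \to B) \lor (A \to (C \leftrightarrow B))))}.
(B \land (((\lnot E \lor B) \to B) \lor (A \to (C \leftrightarrow B)))): α-rule — add B, (((\lnot E \lor B) \to B) \lor (A \to (C \leftrightarrow B))).
(((\lnot E \lor B) \to B) \lor (A \to (C \leftrightarrow B))): β-rule — branch into ((\lnot E \lor B) \to B)  //  (A \to (C \leftrightarrow B)).
  branch 1 (add ((\lnot E \lor B) \to B)):
    ((\lnot E \lor B) \to B): β-rule — branch into \lnot (\lnot E \lor B)  //  B.
      branch 1.1 (add \lnot (\lnot E \lor B)):
        \lnot (\lnot E \lor B): α-rule — add \lnot \lnot E, \lnot B.
        × closes — contains both B and \lnot B.
      branch 1.2 (add B):
        ○ open, literals {B=true}.
  branch 2 (add (A \to (C \leftrightarrow B))):
    (A \to (C \leftrightarrow B)): β-rule — branch into \lnot A  //  (C \leftrightarrow B).
      branch 2.1 (add \lnot A):
        ○ open, literals {A=false, B=true}.
      branch 2.2 (add (C \leftrightarrow B)):
        (C \leftrightarrow B): β-rule — branch into C, B  //  \lnot C, \lnot B.
          branch 2.2.1 (add C, B):
            ○ open, literals {B=true, C=true}.
          branch 2.2.2 (add \lnot C, \lnot B):
            × closes — contains both B and \lnot B.
2 branches closed, 3 open.
Each open branch fixes some atoms; the unmentioned ones are free. Counting distinct full assignments: branch {B=true} (D, E, C, A) contributes 16 new; branch {A=false, B=true} (D, E, C) contributes 0 new; branch {B=true, C=true} (D, E, A) contributes 0 new. Total: 16.

16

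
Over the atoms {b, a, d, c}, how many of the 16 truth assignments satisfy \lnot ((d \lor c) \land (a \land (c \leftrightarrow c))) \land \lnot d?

6

Initial set: {(\lnot ((d \lor c) \land (a \land (c \leftrightarrow c))) \land \lnot d)}.
(\lnot ((d \lor c) \land (a \land (c \leftrightarrow c))) \land \lnot d): α-rule — add \lnot ((d \lor c) \land (a \land (c \leftrightarrow c))), \lnot d.
\lnot ((d \lor c) \land (a \land (c \leftrightarrow c))): β-rule — branch into \lnot (d \lor c)  //  \lnot (a \land (c \leftrightarrow c)).
  branch 1 (add \lnot (d \lor c)):
    \lnot (d \lor c): α-rule — add \lnot d, \lnot c.
    ○ open, literals {c=false, d=false}.
  branch 2 (add \lnot (a \land (c \leftrightarrow c))):
    \lnot (a \land (c \leftrightarrow c)): β-rule — branch into \lnot a  //  \lnot (c \leftrightarrow c).
      branch 2.1 (add \lnot a):
        ○ open, literals {a=false, d=false}.
      branch 2.2 (add \lnot (c \leftrightarrow c)):
        \lnot (c \leftrightarrow c): β-rule — branch into c, \lnot c  //  \lnot c, c.
          branch 2.2.1 (add c, \lnot c):
            × closes — contains both c and \lnot c.
          branch 2.2.2 (add \lnot c, c):
            × closes — contains both c and \lnot c.
2 branches closed, 2 open.
Each open branch fixes some atoms; the unmentioned ones are free. Counting distinct full assignments: branch {c=false, d=false} (b, a) contributes 4 new; branch {a=false, d=false} (b, c) contributes 2 new. Total: 6.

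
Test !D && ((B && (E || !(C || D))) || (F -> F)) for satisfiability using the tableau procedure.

Initial set: {(!D && ((B && (E || !(C || D))) || (F -> F)))}.
(!D && ((B && (E || !(C || D))) || (F -> F))): α-rule — add !D, ((B && (E || !(C || D))) || (F -> F)).
((B && (E || !(C || D))) || (F -> F)): β-rule — branch into (B && (E || !(C || D)))  //  (F -> F).
  branch 1 (add (B && (E || !(C || D)))):
    (B && (E || !(C || D))): α-rule — add B, (E || !(C || D)).
    (E || !(C || D)): β-rule — branch into E  //  !(C || D).
      branch 1.1 (add E):
        ○ open, literals {B=T, D=F, E=T}.
      branch 1.2 (add !(C || D)):
        !(C || D): α-rule — add !C, !D.
        ○ open, literals {B=T, C=F, D=F}.
  branch 2 (add (F -> F)):
    (F -> F): β-rule — branch into !F  //  F.
      branch 2.1 (add !F):
        ○ open, literals {D=F, F=F}.
      branch 2.2 (add F):
        ○ open, literals {D=F, F=T}.
0 branches closed, 4 open.
An open branch gives a satisfying assignment: B=T, D=F, E=T.

Satisfiable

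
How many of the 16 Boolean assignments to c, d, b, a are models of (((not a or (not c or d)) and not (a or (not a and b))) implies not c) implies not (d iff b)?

Initial set: {((((not a or (not c or d)) and not (a or (not a and b))) implies not c) implies not (d iff b))}.
((((not a or (not c or d)) and not (a or (not a and b))) implies not c) implies not (d iff b)): β-rule — branch into not (((not a or (not c or d)) and not (a or (not a and b))) implies not c)  //  not (d iff b).
  branch 1 (add not (((not a or (not c or d)) and not (a or (not a and b))) implies not c)):
    not (((not a or (not c or d)) and not (a or (not a and b))) implies not c): α-rule — add ((not a or (not c or d)) and not (a or (not a and b))), not not c.
    ((not a or (not c or d)) and not (a or (not a and b))): α-rule — add (not a or (not c or d)), not (a or (not a and b)).
    not (a or (not a and b)): α-rule — add not a, not (not a and b).
    (not a or (not c or d)): β-rule — branch into not a  //  (not c or d).
      branch 1.1 (add not a):
        not (not a and b): β-rule — branch into not not a  //  not b.
          branch 1.1.1 (add not not a):
            × closes — contains both a and not a.
          branch 1.1.2 (add not b):
            ○ open, literals {a=0, b=0, c=1}.
      branch 1.2 (add (not c or d)):
        not (not a and b): β-rule — branch into not not a  //  not b.
          branch 1.2.1 (add not not a):
            × closes — contains both a and not a.
          branch 1.2.2 (add not b):
            (not c or d): β-rule — branch into not c  //  d.
              branch 1.2.2.1 (add not c):
                × closes — contains both c and not c.
              branch 1.2.2.2 (add d):
                ○ open, literals {a=0, b=0, c=1, d=1}.
  branch 2 (add not (d iff b)):
    not (d iff b): β-rule — branch into d, not b  //  not d, b.
      branch 2.1 (add d, not b):
        ○ open, literals {b=0, d=1}.
      branch 2.2 (add not d, b):
        ○ open, literals {b=1, d=0}.
3 branches closed, 4 open.
Each open branch fixes some atoms; the unmentioned ones are free. Counting distinct full assignments: branch {a=0, b=0, c=1} (d) contributes 2 new; branch {a=0, b=0, c=1, d=1} (none free) contributes 0 new; branch {b=0, d=1} (c, a) contributes 3 new; branch {b=1, d=0} (c, a) contributes 4 new. Total: 9.

9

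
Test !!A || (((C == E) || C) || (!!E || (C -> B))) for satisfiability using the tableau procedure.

Initial set: {(!!A || (((C == E) || C) || (!!E || (C -> B))))}.
(!!A || (((C == E) || C) || (!!E || (C -> B)))): β-rule — branch into !!A  //  (((C == E) || C) || (!!E || (C -> B))).
  branch 1 (add !!A):
    !!A: drop double negation, giving A.
    ○ open, literals {A=1}.
  branch 2 (add (((C == E) || C) || (!!E || (C -> B)))):
    (((C == E) || C) || (!!E || (C -> B))): β-rule — branch into ((C == E) || C)  //  (!!E || (C -> B)).
      branch 2.1 (add ((C == E) || C)):
        ((C == E) || C): β-rule — branch into (C == E)  //  C.
          branch 2.1.1 (add (C == E)):
            (C == E): β-rule — branch into C, E  //  !C, !E.
              branch 2.1.1.1 (add C, E):
                ○ open, literals {C=1, E=1}.
              branch 2.1.1.2 (add !C, !E):
                ○ open, literals {C=0, E=0}.
          branch 2.1.2 (add C):
            ○ open, literals {C=1}.
      branch 2.2 (add (!!E || (C -> B))):
        (!!E || (C -> B)): β-rule — branch into !!E  //  (C -> B).
          branch 2.2.1 (add !!E):
            !!E: drop double negation, giving E.
            ○ open, literals {E=1}.
          branch 2.2.2 (add (C -> B)):
            (C -> B): β-rule — branch into !C  //  B.
              branch 2.2.2.1 (add !C):
                ○ open, literals {C=0}.
              branch 2.2.2.2 (add B):
                ○ open, literals {B=1}.
0 branches closed, 7 open.
An open branch gives a satisfying assignment: A=1.

Satisfiable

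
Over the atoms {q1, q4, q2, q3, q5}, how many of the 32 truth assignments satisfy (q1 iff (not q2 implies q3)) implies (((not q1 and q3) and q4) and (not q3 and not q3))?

16

Initial set: {T ((q1 iff (not q2 implies q3)) implies (((not q1 and q3) and q4) and (not q3 and not q3)))}.
T ((q1 iff (not q2 implies q3)) implies (((not q1 and q3) and q4) and (not q3 and not q3))): β-rule — branch into F (q1 iff (not q2 implies q3))  //  T (((not q1 and q3) and q4) and (not q3 and not q3)).
  branch 1 (add F (q1 iff (not q2 implies q3))):
    F (q1 iff (not q2 implies q3)): β-rule — branch into T q1, F (not q2 implies q3)  //  F q1, T (not q2 implies q3).
      branch 1.1 (add T q1, F (not q2 implies q3)):
        F (not q2 implies q3): α-rule — add T not q2, F q3.
        ○ open, literals {q1=true, q2=false, q3=false}.
      branch 1.2 (add F q1, T (not q2 implies q3)):
        T (not q2 implies q3): β-rule — branch into F not q2  //  T q3.
          branch 1.2.1 (add F not q2):
            ○ open, literals {q1=false, q2=true}.
          branch 1.2.2 (add T q3):
            ○ open, literals {q1=false, q3=true}.
  branch 2 (add T (((not q1 and q3) and q4) and (not q3 and not q3))):
    T (((not q1 and q3) and q4) and (not q3 and not q3)): α-rule — add T ((not q1 and q3) and q4), T (not q3 and not q3).
    T ((not q1 and q3) and q4): α-rule — add T (not q1 and q3), T q4.
    T (not q3 and not q3): α-rule — add T not q3, T not q3.
    T (not q1 and q3): α-rule — add T not q1, T q3.
    × closes — contains both q3 and not q3.
1 branch closed, 3 open.
Each open branch fixes some atoms; the unmentioned ones are free. Counting distinct full assignments: branch {q1=true, q2=false, q3=false} (q4, q5) contributes 4 new; branch {q1=false, q2=true} (q4, q3, q5) contributes 8 new; branch {q1=false, q3=true} (q4, q2, q5) contributes 4 new. Total: 16.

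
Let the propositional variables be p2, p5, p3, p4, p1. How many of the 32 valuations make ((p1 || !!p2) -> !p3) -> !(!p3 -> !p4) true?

Initial set: {(((p1 || !!p2) -> !p3) -> !(!p3 -> !p4))}.
(((p1 || !!p2) -> !p3) -> !(!p3 -> !p4)): β-rule — branch into !((p1 || !!p2) -> !p3)  //  !(!p3 -> !p4).
  branch 1 (add !((p1 || !!p2) -> !p3)):
    !((p1 || !!p2) -> !p3): α-rule — add (p1 || !!p2), !!p3.
    (p1 || !!p2): β-rule — branch into p1  //  !!p2.
      branch 1.1 (add p1):
        ○ open, literals {p1=true, p3=true}.
      branch 1.2 (add !!p2):
        !!p2: drop double negation, giving p2.
        ○ open, literals {p2=true, p3=true}.
  branch 2 (add !(!p3 -> !p4)):
    !(!p3 -> !p4): α-rule — add !p3, !!p4.
    ○ open, literals {p3=false, p4=true}.
0 branches closed, 3 open.
Each open branch fixes some atoms; the unmentioned ones are free. Counting distinct full assignments: branch {p1=true, p3=true} (p2, p5, p4) contributes 8 new; branch {p2=true, p3=true} (p5, p4, p1) contributes 4 new; branch {p3=false, p4=true} (p2, p5, p1) contributes 8 new. Total: 20.

20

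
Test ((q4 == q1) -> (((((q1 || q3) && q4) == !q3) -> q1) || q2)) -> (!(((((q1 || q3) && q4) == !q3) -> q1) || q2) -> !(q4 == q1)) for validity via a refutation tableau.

Valid

Assume the negation and expand:
Initial set: {F (((q4 == q1) -> (((((q1 || q3) && q4) == !q3) -> q1) || q2)) -> (!(((((q1 || q3) && q4) == !q3) -> q1) || q2) -> !(q4 == q1)))}.
F (((q4 == q1) -> (((((q1 || q3) && q4) == !q3) -> q1) || q2)) -> (!(((((q1 || q3) && q4) == !q3) -> q1) || q2) -> !(q4 == q1))): α-rule — add T ((q4 == q1) -> (((((q1 || q3) && q4) == !q3) -> q1) || q2)), F (!(((((q1 || q3) && q4) == !q3) -> q1) || q2) -> !(q4 == q1)).
F (!(((((q1 || q3) && q4) == !q3) -> q1) || q2) -> !(q4 == q1)): α-rule — add T !(((((q1 || q3) && q4) == !q3) -> q1) || q2), F !(q4 == q1).
T !(((((q1 || q3) && q4) == !q3) -> q1) || q2): α-rule — add F ((((q1 || q3) && q4) == !q3) -> q1), F q2.
F ((((q1 || q3) && q4) == !q3) -> q1): α-rule — add T (((q1 || q3) && q4) == !q3), F q1.
T ((q4 == q1) -> (((((q1 || q3) && q4) == !q3) -> q1) || q2)): β-rule — branch into F (q4 == q1)  //  T (((((q1 || q3) && q4) == !q3) -> q1) || q2).
  branch 1 (add F (q4 == q1)):
    F !(q4 == q1): β-rule — branch into T q4, T q1  //  F q4, F q1.
      branch 1.1 (add T q4, T q1):
        × closes — contains both q1 and !q1.
      branch 1.2 (add F q4, F q1):
        T (((q1 || q3) && q4) == !q3): β-rule — branch into T ((q1 || q3) && q4), T !q3  //  F ((q1 || q3) && q4), F !q3.
          branch 1.2.1 (add T ((q1 || q3) && q4), T !q3):
            T ((q1 || q3) && q4): α-rule — add T (q1 || q3), T q4.
            × closes — contains both q4 and !q4.
          branch 1.2.2 (add F ((q1 || q3) && q4), F !q3):
            F (q4 == q1): β-rule — branch into T q4, F q1  //  F q4, T q1.
              branch 1.2.2.1 (add T q4, F q1):
                × closes — contains both q4 and !q4.
              branch 1.2.2.2 (add F q4, T q1):
                × closes — contains both q1 and !q1.
  branch 2 (add T (((((q1 || q3) && q4) == !q3) -> q1) || q2)):
    F !(q4 == q1): β-rule — branch into T q4, T q1  //  F q4, F q1.
      branch 2.1 (add T q4, T q1):
        × closes — contains both q1 and !q1.
      branch 2.2 (add F q4, F q1):
        T (((q1 || q3) && q4) == !q3): β-rule — branch into T ((q1 || q3) && q4), T !q3  //  F ((q1 || q3) && q4), F !q3.
          branch 2.2.1 (add T ((q1 || q3) && q4), T !q3):
            T ((q1 || q3) && q4): α-rule — add T (q1 || q3), T q4.
            × closes — contains both q4 and !q4.
          branch 2.2.2 (add F ((q1 || q3) && q4), F !q3):
            T (((((q1 || q3) && q4) == !q3) -> q1) || q2): β-rule — branch into T ((((q1 || q3) && q4) == !q3) -> q1)  //  T q2.
              branch 2.2.2.1 (add T ((((q1 || q3) && q4) == !q3) -> q1)):
                F ((q1 || q3) && q4): β-rule — branch into F (q1 || q3)  //  F q4.
                  branch 2.2.2.1.1 (add F (q1 || q3)):
                    F (q1 || q3): α-rule — add F q1, F q3.
                    × closes — contains both q3 and !q3.
                  branch 2.2.2.1.2 (add F q4):
                    T ((((q1 || q3) && q4) == !q3) -> q1): β-rule — branch into F (((q1 || q3) && q4) == !q3)  //  T q1.
                      branch 2.2.2.1.2.1 (add F (((q1 || q3) && q4) == !q3)):
                        F (((q1 || q3) && q4) == !q3): β-rule — branch into T ((q1 || q3) && q4), F !q3  //  F ((q1 || q3) && q4), T !q3.
                          branch 2.2.2.1.2.1.1 (add T ((q1 || q3) && q4), F !q3):
                            T ((q1 || q3) && q4): α-rule — add T (q1 || q3), T q4.
                            × closes — contains both q4 and !q4.
                          branch 2.2.2.1.2.1.2 (add F ((q1 || q3) && q4), T !q3):
                            × closes — contains both q3 and !q3.
                      branch 2.2.2.1.2.2 (add T q1):
                        × closes — contains both q1 and !q1.
              branch 2.2.2.2 (add T q2):
                × closes — contains both q2 and !q2.
All 11 branches close.
Every branch closed, so the negation is unsatisfiable and the formula is valid.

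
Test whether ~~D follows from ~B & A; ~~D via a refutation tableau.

Yes

Initial set: {(~B & A); ~~D; ~~~D}.
(~B & A): α-rule — add ~B, A.
~~D: drop double negation, giving D.
~~~D: drop double negation, giving ~D.
× closes — contains both D and ~D.
All 1 branch closes.
Every branch closed, so the premises entail the conclusion.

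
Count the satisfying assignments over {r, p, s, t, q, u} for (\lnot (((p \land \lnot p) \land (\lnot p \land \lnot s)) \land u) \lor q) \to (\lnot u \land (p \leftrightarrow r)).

16

Initial set: {((\lnot (((p \land \lnot p) \land (\lnot p \land \lnot s)) \land u) \lor q) \to (\lnot u \land (p \leftrightarrow r)))}.
((\lnot (((p \land \lnot p) \land (\lnot p \land \lnot s)) \land u) \lor q) \to (\lnot u \land (p \leftrightarrow r))): β-rule — branch into \lnot (\lnot (((p \land \lnot p) \land (\lnot p \land \lnot s)) \land u) \lor q)  //  (\lnot u \land (p \leftrightarrow r)).
  branch 1 (add \lnot (\lnot (((p \land \lnot p) \land (\lnot p \land \lnot s)) \land u) \lor q)):
    \lnot (\lnot (((p \land \lnot p) \land (\lnot p \land \lnot s)) \land u) \lor q): α-rule — add \lnot \lnot (((p \land \lnot p) \land (\lnot p \land \lnot s)) \land u), \lnot q.
    \lnot \lnot (((p \land \lnot p) \land (\lnot p \land \lnot s)) \land u): α-rule — add ((p \land \lnot p) \land (\lnot p \land \lnot s)), u.
    ((p \land \lnot p) \land (\lnot p \land \lnot s)): α-rule — add (p \land \lnot p), (\lnot p \land \lnot s).
    (p \land \lnot p): α-rule — add p, \lnot p.
    × closes — contains both p and \lnot p.
  branch 2 (add (\lnot u \land (p \leftrightarrow r))):
    (\lnot u \land (p \leftrightarrow r)): α-rule — add \lnot u, (p \leftrightarrow r).
    (p \leftrightarrow r): β-rule — branch into p, r  //  \lnot p, \lnot r.
      branch 2.1 (add p, r):
        ○ open, literals {p=1, r=1, u=0}.
      branch 2.2 (add \lnot p, \lnot r):
        ○ open, literals {p=0, r=0, u=0}.
1 branch closed, 2 open.
Each open branch fixes some atoms; the unmentioned ones are free. Counting distinct full assignments: branch {p=1, r=1, u=0} (s, t, q) contributes 8 new; branch {p=0, r=0, u=0} (s, t, q) contributes 8 new. Total: 16.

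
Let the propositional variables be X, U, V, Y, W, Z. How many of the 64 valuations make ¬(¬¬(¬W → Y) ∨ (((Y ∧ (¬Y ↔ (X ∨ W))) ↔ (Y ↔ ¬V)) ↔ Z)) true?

Initial set: {¬(¬¬(¬W → Y) ∨ (((Y ∧ (¬Y ↔ (X ∨ W))) ↔ (Y ↔ ¬V)) ↔ Z))}.
¬(¬¬(¬W → Y) ∨ (((Y ∧ (¬Y ↔ (X ∨ W))) ↔ (Y ↔ ¬V)) ↔ Z)): α-rule — add ¬¬¬(¬W → Y), ¬(((Y ∧ (¬Y ↔ (X ∨ W))) ↔ (Y ↔ ¬V)) ↔ Z).
¬¬¬(¬W → Y): drop double negation, giving ¬(¬W → Y).
¬(¬W → Y): α-rule — add ¬W, ¬Y.
¬(((Y ∧ (¬Y ↔ (X ∨ W))) ↔ (Y ↔ ¬V)) ↔ Z): β-rule — branch into ((Y ∧ (¬Y ↔ (X ∨ W))) ↔ (Y ↔ ¬V)), ¬Z  //  ¬((Y ∧ (¬Y ↔ (X ∨ W))) ↔ (Y ↔ ¬V)), Z.
  branch 1 (add ((Y ∧ (¬Y ↔ (X ∨ W))) ↔ (Y ↔ ¬V)), ¬Z):
    ((Y ∧ (¬Y ↔ (X ∨ W))) ↔ (Y ↔ ¬V)): β-rule — branch into (Y ∧ (¬Y ↔ (X ∨ W))), (Y ↔ ¬V)  //  ¬(Y ∧ (¬Y ↔ (X ∨ W))), ¬(Y ↔ ¬V).
      branch 1.1 (add (Y ∧ (¬Y ↔ (X ∨ W))), (Y ↔ ¬V)):
        (Y ∧ (¬Y ↔ (X ∨ W))): α-rule — add Y, (¬Y ↔ (X ∨ W)).
        × closes — contains both Y and ¬Y.
      branch 1.2 (add ¬(Y ∧ (¬Y ↔ (X ∨ W))), ¬(Y ↔ ¬V)):
        ¬(Y ∧ (¬Y ↔ (X ∨ W))): β-rule — branch into ¬Y  //  ¬(¬Y ↔ (X ∨ W)).
          branch 1.2.1 (add ¬Y):
            ¬(Y ↔ ¬V): β-rule — branch into Y, ¬¬V  //  ¬Y, ¬V.
              branch 1.2.1.1 (add Y, ¬¬V):
                × closes — contains both Y and ¬Y.
              branch 1.2.1.2 (add ¬Y, ¬V):
                ○ open, literals {V=false, W=false, Y=false, Z=false}.
          branch 1.2.2 (add ¬(¬Y ↔ (X ∨ W))):
            ¬(Y ↔ ¬V): β-rule — branch into Y, ¬¬V  //  ¬Y, ¬V.
              branch 1.2.2.1 (add Y, ¬¬V):
                × closes — contains both Y and ¬Y.
              branch 1.2.2.2 (add ¬Y, ¬V):
                ¬(¬Y ↔ (X ∨ W)): β-rule — branch into ¬Y, ¬(X ∨ W)  //  ¬¬Y, (X ∨ W).
                  branch 1.2.2.2.1 (add ¬Y, ¬(X ∨ W)):
                    ¬(X ∨ W): α-rule — add ¬X, ¬W.
                    ○ open, literals {V=false, W=false, X=false, Y=false, Z=false}.
                  branch 1.2.2.2.2 (add ¬¬Y, (X ∨ W)):
                    × closes — contains both Y and ¬Y.
  branch 2 (add ¬((Y ∧ (¬Y ↔ (X ∨ W))) ↔ (Y ↔ ¬V)), Z):
    ¬((Y ∧ (¬Y ↔ (X ∨ W))) ↔ (Y ↔ ¬V)): β-rule — branch into (Y ∧ (¬Y ↔ (X ∨ W))), ¬(Y ↔ ¬V)  //  ¬(Y ∧ (¬Y ↔ (X ∨ W))), (Y ↔ ¬V).
      branch 2.1 (add (Y ∧ (¬Y ↔ (X ∨ W))), ¬(Y ↔ ¬V)):
        (Y ∧ (¬Y ↔ (X ∨ W))): α-rule — add Y, (¬Y ↔ (X ∨ W)).
        × closes — contains both Y and ¬Y.
      branch 2.2 (add ¬(Y ∧ (¬Y ↔ (X ∨ W))), (Y ↔ ¬V)):
        ¬(Y ∧ (¬Y ↔ (X ∨ W))): β-rule — branch into ¬Y  //  ¬(¬Y ↔ (X ∨ W)).
          branch 2.2.1 (add ¬Y):
            (Y ↔ ¬V): β-rule — branch into Y, ¬V  //  ¬Y, ¬¬V.
              branch 2.2.1.1 (add Y, ¬V):
                × closes — contains both Y and ¬Y.
              branch 2.2.1.2 (add ¬Y, ¬¬V):
                ○ open, literals {V=true, W=false, Y=false, Z=true}.
          branch 2.2.2 (add ¬(¬Y ↔ (X ∨ W))):
            (Y ↔ ¬V): β-rule — branch into Y, ¬V  //  ¬Y, ¬¬V.
              branch 2.2.2.1 (add Y, ¬V):
                × closes — contains both Y and ¬Y.
              branch 2.2.2.2 (add ¬Y, ¬¬V):
                ¬(¬Y ↔ (X ∨ W)): β-rule — branch into ¬Y, ¬(X ∨ W)  //  ¬¬Y, (X ∨ W).
                  branch 2.2.2.2.1 (add ¬Y, ¬(X ∨ W)):
                    ¬(X ∨ W): α-rule — add ¬X, ¬W.
                    ○ open, literals {V=true, W=false, X=false, Y=false, Z=true}.
                  branch 2.2.2.2.2 (add ¬¬Y, (X ∨ W)):
                    × closes — contains both Y and ¬Y.
8 branches closed, 4 open.
Each open branch fixes some atoms; the unmentioned ones are free. Counting distinct full assignments: branch {V=false, W=false, Y=false, Z=false} (X, U) contributes 4 new; branch {V=false, W=false, X=false, Y=false, Z=false} (U) contributes 0 new; branch {V=true, W=false, Y=false, Z=true} (X, U) contributes 4 new; branch {V=true, W=false, X=false, Y=false, Z=true} (U) contributes 0 new. Total: 8.

8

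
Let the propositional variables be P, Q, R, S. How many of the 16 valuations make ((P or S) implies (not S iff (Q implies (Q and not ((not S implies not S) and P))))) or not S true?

10

Initial set: {(((P or S) implies (not S iff (Q implies (Q and not ((not S implies not S) and P))))) or not S)}.
(((P or S) implies (not S iff (Q implies (Q and not ((not S implies not S) and P))))) or not S): β-rule — branch into ((P or S) implies (not S iff (Q implies (Q and not ((not S implies not S) and P)))))  //  not S.
  branch 1 (add ((P or S) implies (not S iff (Q implies (Q and not ((not S implies not S) and P)))))):
    ((P or S) implies (not S iff (Q implies (Q and not ((not S implies not S) and P))))): β-rule — branch into not (P or S)  //  (not S iff (Q implies (Q and not ((not S implies not S) and P)))).
      branch 1.1 (add not (P or S)):
        not (P or S): α-rule — add not P, not S.
        ○ open, literals {P=0, S=0}.
      branch 1.2 (add (not S iff (Q implies (Q and not ((not S implies not S) and P))))):
        (not S iff (Q implies (Q and not ((not S implies not S) and P)))): β-rule — branch into not S, (Q implies (Q and not ((not S implies not S) and P)))  //  not not S, not (Q implies (Q and not ((not S implies not S) and P))).
          branch 1.2.1 (add not S, (Q implies (Q and not ((not S implies not S) and P)))):
            (Q implies (Q and not ((not S implies not S) and P))): β-rule — branch into not Q  //  (Q and not ((not S implies not S) and P)).
              branch 1.2.1.1 (add not Q):
                ○ open, literals {Q=0, S=0}.
              branch 1.2.1.2 (add (Q and not ((not S implies not S) and P))):
                (Q and not ((not S implies not S) and P)): α-rule — add Q, not ((not S implies not S) and P).
                not ((not S implies not S) and P): β-rule — branch into not (not S implies not S)  //  not P.
                  branch 1.2.1.2.1 (add not (not S implies not S)):
                    not (not S implies not S): α-rule — add not S, not not S.
                    × closes — contains both S and not S.
                  branch 1.2.1.2.2 (add not P):
                    ○ open, literals {P=0, Q=1, S=0}.
          branch 1.2.2 (add not not S, not (Q implies (Q and not ((not S implies not S) and P)))):
            not (Q implies (Q and not ((not S implies not S) and P))): α-rule — add Q, not (Q and not ((not S implies not S) and P)).
            not (Q and not ((not S implies not S) and P)): β-rule — branch into not Q  //  not not ((not S implies not S) and P).
              branch 1.2.2.1 (add not Q):
                × closes — contains both Q and not Q.
              branch 1.2.2.2 (add not not ((not S implies not S) and P)):
                not not ((not S implies not S) and P): α-rule — add (not S implies not S), P.
                (not S implies not S): β-rule — branch into not not S  //  not S.
                  branch 1.2.2.2.1 (add not not S):
                    ○ open, literals {P=1, Q=1, S=1}.
                  branch 1.2.2.2.2 (add not S):
                    × closes — contains both S and not S.
  branch 2 (add not S):
    ○ open, literals {S=0}.
3 branches closed, 5 open.
Each open branch fixes some atoms; the unmentioned ones are free. Counting distinct full assignments: branch {P=0, S=0} (Q, R) contributes 4 new; branch {Q=0, S=0} (P, R) contributes 2 new; branch {P=0, Q=1, S=0} (R) contributes 0 new; branch {P=1, Q=1, S=1} (R) contributes 2 new; branch {S=0} (P, Q, R) contributes 2 new. Total: 10.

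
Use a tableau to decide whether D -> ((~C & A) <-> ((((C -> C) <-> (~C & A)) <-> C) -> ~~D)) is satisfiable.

Initial set: {T (D -> ((~C & A) <-> ((((C -> C) <-> (~C & A)) <-> C) -> ~~D)))}.
T (D -> ((~C & A) <-> ((((C -> C) <-> (~C & A)) <-> C) -> ~~D))): β-rule — branch into F D  //  T ((~C & A) <-> ((((C -> C) <-> (~C & A)) <-> C) -> ~~D)).
  branch 1 (add F D):
    ○ open, literals {D=F}.
  branch 2 (add T ((~C & A) <-> ((((C -> C) <-> (~C & A)) <-> C) -> ~~D))):
    T ((~C & A) <-> ((((C -> C) <-> (~C & A)) <-> C) -> ~~D)): β-rule — branch into T (~C & A), T ((((C -> C) <-> (~C & A)) <-> C) -> ~~D)  //  F (~C & A), F ((((C -> C) <-> (~C & A)) <-> C) -> ~~D).
      branch 2.1 (add T (~C & A), T ((((C -> C) <-> (~C & A)) <-> C) -> ~~D)):
        T (~C & A): α-rule — add T ~C, T A.
        T ((((C -> C) <-> (~C & A)) <-> C) -> ~~D): β-rule — branch into F (((C -> C) <-> (~C & A)) <-> C)  //  T ~~D.
          branch 2.1.1 (add F (((C -> C) <-> (~C & A)) <-> C)):
            F (((C -> C) <-> (~C & A)) <-> C): β-rule — branch into T ((C -> C) <-> (~C & A)), F C  //  F ((C -> C) <-> (~C & A)), T C.
              branch 2.1.1.1 (add T ((C -> C) <-> (~C & A)), F C):
                T ((C -> C) <-> (~C & A)): β-rule — branch into T (C -> C), T (~C & A)  //  F (C -> C), F (~C & A).
                  branch 2.1.1.1.1 (add T (C -> C), T (~C & A)):
                    T (~C & A): α-rule — add T ~C, T A.
                    T (C -> C): β-rule — branch into F C  //  T C.
                      branch 2.1.1.1.1.1 (add F C):
                        ○ open, literals {A=T, C=F}.
                      branch 2.1.1.1.1.2 (add T C):
                        × closes — contains both C and ~C.
                  branch 2.1.1.1.2 (add F (C -> C), F (~C & A)):
                    F (C -> C): α-rule — add T C, F C.
                    × closes — contains both C and ~C.
              branch 2.1.1.2 (add F ((C -> C) <-> (~C & A)), T C):
                × closes — contains both C and ~C.
          branch 2.1.2 (add T ~~D):
            T ~~D: drop double negation, giving T D.
            ○ open, literals {A=T, C=F, D=T}.
      branch 2.2 (add F (~C & A), F ((((C -> C) <-> (~C & A)) <-> C) -> ~~D)):
        F ((((C -> C) <-> (~C & A)) <-> C) -> ~~D): α-rule — add T (((C -> C) <-> (~C & A)) <-> C), F ~~D.
        F ~~D: drop double negation, giving F D.
        F (~C & A): β-rule — branch into F ~C  //  F A.
          branch 2.2.1 (add F ~C):
            T (((C -> C) <-> (~C & A)) <-> C): β-rule — branch into T ((C -> C) <-> (~C & A)), T C  //  F ((C -> C) <-> (~C & A)), F C.
              branch 2.2.1.1 (add T ((C -> C) <-> (~C & A)), T C):
                T ((C -> C) <-> (~C & A)): β-rule — branch into T (C -> C), T (~C & A)  //  F (C -> C), F (~C & A).
                  branch 2.2.1.1.1 (add T (C -> C), T (~C & A)):
                    T (~C & A): α-rule — add T ~C, T A.
                    × closes — contains both C and ~C.
                  branch 2.2.1.1.2 (add F (C -> C), F (~C & A)):
                    F (C -> C): α-rule — add T C, F C.
                    × closes — contains both C and ~C.
              branch 2.2.1.2 (add F ((C -> C) <-> (~C & A)), F C):
                × closes — contains both C and ~C.
          branch 2.2.2 (add F A):
            T (((C -> C) <-> (~C & A)) <-> C): β-rule — branch into T ((C -> C) <-> (~C & A)), T C  //  F ((C -> C) <-> (~C & A)), F C.
              branch 2.2.2.1 (add T ((C -> C) <-> (~C & A)), T C):
                T ((C -> C) <-> (~C & A)): β-rule — branch into T (C -> C), T (~C & A)  //  F (C -> C), F (~C & A).
                  branch 2.2.2.1.1 (add T (C -> C), T (~C & A)):
                    T (~C & A): α-rule — add T ~C, T A.
                    × closes — contains both C and ~C.
                  branch 2.2.2.1.2 (add F (C -> C), F (~C & A)):
                    F (C -> C): α-rule — add T C, F C.
                    × closes — contains both C and ~C.
              branch 2.2.2.2 (add F ((C -> C) <-> (~C & A)), F C):
                F ((C -> C) <-> (~C & A)): β-rule — branch into T (C -> C), F (~C & A)  //  F (C -> C), T (~C & A).
                  branch 2.2.2.2.1 (add T (C -> C), F (~C & A)):
                    T (C -> C): β-rule — branch into F C  //  T C.
                      branch 2.2.2.2.1.1 (add F C):
                        F (~C & A): β-rule — branch into F ~C  //  F A.
                          branch 2.2.2.2.1.1.1 (add F ~C):
                            × closes — contains both C and ~C.
                          branch 2.2.2.2.1.1.2 (add F A):
                            ○ open, literals {A=F, C=F, D=F}.
                      branch 2.2.2.2.1.2 (add T C):
                        × closes — contains both C and ~C.
                  branch 2.2.2.2.2 (add F (C -> C), T (~C & A)):
                    F (C -> C): α-rule — add T C, F C.
                    × closes — contains both C and ~C.
11 branches closed, 4 open.
An open branch gives a satisfying assignment: D=F.

Satisfiable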